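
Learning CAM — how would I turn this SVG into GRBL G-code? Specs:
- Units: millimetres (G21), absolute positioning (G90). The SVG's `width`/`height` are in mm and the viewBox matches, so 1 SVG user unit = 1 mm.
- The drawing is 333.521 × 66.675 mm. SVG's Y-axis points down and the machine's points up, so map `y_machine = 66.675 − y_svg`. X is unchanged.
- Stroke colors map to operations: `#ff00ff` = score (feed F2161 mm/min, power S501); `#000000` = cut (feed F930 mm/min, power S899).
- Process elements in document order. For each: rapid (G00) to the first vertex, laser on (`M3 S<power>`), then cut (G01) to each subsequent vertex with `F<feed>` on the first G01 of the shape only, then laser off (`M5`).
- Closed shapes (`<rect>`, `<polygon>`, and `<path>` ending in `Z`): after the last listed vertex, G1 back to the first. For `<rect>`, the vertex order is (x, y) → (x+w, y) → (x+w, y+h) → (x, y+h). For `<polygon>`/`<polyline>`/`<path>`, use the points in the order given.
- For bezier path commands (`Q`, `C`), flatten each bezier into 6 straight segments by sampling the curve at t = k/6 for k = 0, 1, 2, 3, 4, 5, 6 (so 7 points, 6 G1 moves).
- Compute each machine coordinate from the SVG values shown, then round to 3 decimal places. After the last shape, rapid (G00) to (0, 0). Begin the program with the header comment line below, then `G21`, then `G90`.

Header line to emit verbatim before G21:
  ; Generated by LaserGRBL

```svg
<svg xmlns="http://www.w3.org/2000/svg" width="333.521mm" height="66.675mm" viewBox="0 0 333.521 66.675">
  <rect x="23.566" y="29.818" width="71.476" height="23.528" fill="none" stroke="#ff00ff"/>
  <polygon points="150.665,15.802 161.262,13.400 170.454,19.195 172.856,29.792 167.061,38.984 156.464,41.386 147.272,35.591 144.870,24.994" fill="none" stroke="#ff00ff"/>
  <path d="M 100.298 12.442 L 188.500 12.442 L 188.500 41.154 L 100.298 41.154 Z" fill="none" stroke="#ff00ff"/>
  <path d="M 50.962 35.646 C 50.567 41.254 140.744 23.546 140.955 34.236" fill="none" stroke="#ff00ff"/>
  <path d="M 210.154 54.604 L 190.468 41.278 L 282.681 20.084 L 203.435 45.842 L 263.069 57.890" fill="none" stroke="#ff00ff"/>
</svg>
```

; Generated by LaserGRBL
G21
G90
G00 X23.566 Y36.857
M3 S501
G01 X95.042 Y36.857 F2161
G01 X95.042 Y13.329
G01 X23.566 Y13.329
G01 X23.566 Y36.857
M5
G00 X150.665 Y50.873
M3 S501
G01 X161.262 Y53.275 F2161
G01 X170.454 Y47.480
G01 X172.856 Y36.883
G01 X167.061 Y27.691
G01 X156.464 Y25.289
G01 X147.272 Y31.084
G01 X144.870 Y41.681
G01 X150.665 Y50.873
M5
G00 X100.298 Y54.233
M3 S501
G01 X188.500 Y54.233 F2161
G01 X188.500 Y25.521
G01 X100.298 Y25.521
G01 X100.298 Y54.233
M5
G00 X50.962 Y31.029
M3 S501
G01 X57.476 Y29.929 F2161
G01 X74.071 Y31.278
G01 X95.731 Y33.640
G01 X117.442 Y35.578
G01 X134.188 Y35.657
G01 X140.955 Y32.439
M5
G00 X210.154 Y12.071
M3 S501
G01 X190.468 Y25.397 F2161
G01 X282.681 Y46.591
G01 X203.435 Y20.833
G01 X263.069 Y8.785
M5
G00 X0.000 Y0.000

1 u = 1 mm; y_m = 66.675 − y.

[1] `<rect>` rectangle, #ff00ff→score S501 F2161: (23.566,36.857) → (95.042,36.857) → (95.042,13.329) → (23.566,13.329) → (23.566,36.857) (closed)

[2] `<polygon>` regular polygon, #ff00ff→score S501 F2161: (150.665,50.873) → (161.262,53.275) → (170.454,47.480) → (172.856,36.883) → (167.061,27.691) → (156.464,25.289) → (147.272,31.084) → (144.870,41.681) → (150.665,50.873) (closed)

[3] `<path>` rectangle, #ff00ff→score S501 F2161: (100.298,54.233) → (188.500,54.233) → (188.500,25.521) → (100.298,25.521) → (100.298,54.233) (closed)

[4] `<path>` cubic bezier, #ff00ff→score S501 F2161: (50.962,31.029) → (57.476,29.929) → (74.071,31.278) → (95.731,33.640) → (117.442,35.578) → (134.188,35.657) → (140.955,32.439)

[5] `<path>` open polyline, #ff00ff→score S501 F2161: (210.154,12.071) → (190.468,25.397) → (282.681,46.591) → (203.435,20.833) → (263.069,8.785)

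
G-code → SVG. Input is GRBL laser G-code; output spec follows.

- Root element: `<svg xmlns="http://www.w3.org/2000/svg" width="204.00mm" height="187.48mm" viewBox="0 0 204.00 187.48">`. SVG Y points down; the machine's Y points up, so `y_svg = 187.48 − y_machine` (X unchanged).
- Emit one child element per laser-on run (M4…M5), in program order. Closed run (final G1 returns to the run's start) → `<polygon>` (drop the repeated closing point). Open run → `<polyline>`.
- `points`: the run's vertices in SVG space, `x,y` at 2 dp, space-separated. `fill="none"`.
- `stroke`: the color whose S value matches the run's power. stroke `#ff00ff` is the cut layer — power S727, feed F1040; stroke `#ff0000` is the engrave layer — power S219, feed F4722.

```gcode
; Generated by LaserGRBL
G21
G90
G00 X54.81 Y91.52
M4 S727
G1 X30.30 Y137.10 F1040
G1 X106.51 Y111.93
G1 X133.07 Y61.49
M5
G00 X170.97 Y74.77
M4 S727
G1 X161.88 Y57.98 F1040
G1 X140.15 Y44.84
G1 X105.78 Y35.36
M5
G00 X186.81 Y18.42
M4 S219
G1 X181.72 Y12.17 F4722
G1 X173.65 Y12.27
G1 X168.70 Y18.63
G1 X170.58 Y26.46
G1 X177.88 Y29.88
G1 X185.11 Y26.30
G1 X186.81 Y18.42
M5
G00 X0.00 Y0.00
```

<svg xmlns="http://www.w3.org/2000/svg" width="204.00mm" height="187.48mm" viewBox="0 0 204.00 187.48">
  <polyline points="54.81,95.96 30.30,50.38 106.51,75.55 133.07,125.99" fill="none" stroke="#ff00ff"/>
  <polyline points="170.97,112.71 161.88,129.50 140.15,142.64 105.78,152.12" fill="none" stroke="#ff00ff"/>
  <polygon points="186.81,169.06 181.72,175.31 173.65,175.21 168.70,168.85 170.58,161.02 177.88,157.60 185.11,161.18" fill="none" stroke="#ff0000"/>
</svg>

Each laser-on run becomes one SVG element. Flip Y back into SVG space with y_svg = 187.48 − y_machine.

Run 1: S727 ⇒ cut layer `#ff00ff`. The run is open, so emit a `<polyline>` with points (Y-flipped): 54.81,95.96 30.30,50.38 106.51,75.55 133.07,125.99.

Run 2: S727 ⇒ cut layer `#ff00ff`. The run is open, so emit a `<polyline>` with points (Y-flipped): 170.97,112.71 161.88,129.50 140.15,142.64 105.78,152.12.

Run 3: S219 ⇒ engrave layer `#ff0000`. The run returns to its start, so emit a `<polygon>` with points (Y-flipped): 186.81,169.06 181.72,175.31 173.65,175.21 168.70,168.85 170.58,161.02 177.88,157.60 185.11,161.18.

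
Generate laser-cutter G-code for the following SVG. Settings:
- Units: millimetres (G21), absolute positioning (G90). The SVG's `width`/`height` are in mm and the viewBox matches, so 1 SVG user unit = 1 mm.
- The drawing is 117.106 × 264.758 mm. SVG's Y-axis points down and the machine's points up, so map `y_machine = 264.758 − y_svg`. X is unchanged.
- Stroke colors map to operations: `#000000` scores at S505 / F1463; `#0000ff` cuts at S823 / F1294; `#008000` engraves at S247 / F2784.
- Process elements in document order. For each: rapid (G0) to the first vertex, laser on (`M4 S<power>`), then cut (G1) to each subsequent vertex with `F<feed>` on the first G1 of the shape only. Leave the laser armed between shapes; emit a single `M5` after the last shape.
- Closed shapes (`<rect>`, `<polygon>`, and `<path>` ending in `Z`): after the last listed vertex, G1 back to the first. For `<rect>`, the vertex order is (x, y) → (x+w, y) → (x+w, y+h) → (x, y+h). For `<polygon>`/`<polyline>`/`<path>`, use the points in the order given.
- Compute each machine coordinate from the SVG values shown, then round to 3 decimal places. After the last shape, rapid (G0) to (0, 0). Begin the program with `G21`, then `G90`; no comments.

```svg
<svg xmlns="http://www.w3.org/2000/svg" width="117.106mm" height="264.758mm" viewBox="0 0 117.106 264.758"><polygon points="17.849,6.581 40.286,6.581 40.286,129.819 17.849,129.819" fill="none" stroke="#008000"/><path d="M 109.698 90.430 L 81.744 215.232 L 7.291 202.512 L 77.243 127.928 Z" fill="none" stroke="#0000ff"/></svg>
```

Since the viewBox matches the mm dimensions, user units are millimetres directly. The only transform is the Y-flip y_m = 264.758 − y_svg.

Shape 1 is a rectangle drawn with `<polygon>`. Its stroke #008000 means engrave at S247, F2784. After flipping Y the toolpath is (17.849,258.177) → (40.286,258.177) → (40.286,134.939) → (17.849,134.939) → (17.849,258.177), returning to the start.

Shape 2 is a closed polygon drawn with `<path>`. Its stroke #0000ff means cut at S823, F1294. After flipping Y the toolpath is (109.698,174.328) → (81.744,49.526) → (7.291,62.246) → (77.243,136.830) → (109.698,174.328), returning to the start.

G21
G90
G0 X17.849 Y258.177
M4 S247
G1 X40.286 Y258.177 F2784
G1 X40.286 Y134.939
G1 X17.849 Y134.939
G1 X17.849 Y258.177
G0 X109.698 Y174.328
M4 S823
G1 X81.744 Y49.526 F1294
G1 X7.291 Y62.246
G1 X77.243 Y136.830
G1 X109.698 Y174.328
M5
G0 X0.000 Y0.000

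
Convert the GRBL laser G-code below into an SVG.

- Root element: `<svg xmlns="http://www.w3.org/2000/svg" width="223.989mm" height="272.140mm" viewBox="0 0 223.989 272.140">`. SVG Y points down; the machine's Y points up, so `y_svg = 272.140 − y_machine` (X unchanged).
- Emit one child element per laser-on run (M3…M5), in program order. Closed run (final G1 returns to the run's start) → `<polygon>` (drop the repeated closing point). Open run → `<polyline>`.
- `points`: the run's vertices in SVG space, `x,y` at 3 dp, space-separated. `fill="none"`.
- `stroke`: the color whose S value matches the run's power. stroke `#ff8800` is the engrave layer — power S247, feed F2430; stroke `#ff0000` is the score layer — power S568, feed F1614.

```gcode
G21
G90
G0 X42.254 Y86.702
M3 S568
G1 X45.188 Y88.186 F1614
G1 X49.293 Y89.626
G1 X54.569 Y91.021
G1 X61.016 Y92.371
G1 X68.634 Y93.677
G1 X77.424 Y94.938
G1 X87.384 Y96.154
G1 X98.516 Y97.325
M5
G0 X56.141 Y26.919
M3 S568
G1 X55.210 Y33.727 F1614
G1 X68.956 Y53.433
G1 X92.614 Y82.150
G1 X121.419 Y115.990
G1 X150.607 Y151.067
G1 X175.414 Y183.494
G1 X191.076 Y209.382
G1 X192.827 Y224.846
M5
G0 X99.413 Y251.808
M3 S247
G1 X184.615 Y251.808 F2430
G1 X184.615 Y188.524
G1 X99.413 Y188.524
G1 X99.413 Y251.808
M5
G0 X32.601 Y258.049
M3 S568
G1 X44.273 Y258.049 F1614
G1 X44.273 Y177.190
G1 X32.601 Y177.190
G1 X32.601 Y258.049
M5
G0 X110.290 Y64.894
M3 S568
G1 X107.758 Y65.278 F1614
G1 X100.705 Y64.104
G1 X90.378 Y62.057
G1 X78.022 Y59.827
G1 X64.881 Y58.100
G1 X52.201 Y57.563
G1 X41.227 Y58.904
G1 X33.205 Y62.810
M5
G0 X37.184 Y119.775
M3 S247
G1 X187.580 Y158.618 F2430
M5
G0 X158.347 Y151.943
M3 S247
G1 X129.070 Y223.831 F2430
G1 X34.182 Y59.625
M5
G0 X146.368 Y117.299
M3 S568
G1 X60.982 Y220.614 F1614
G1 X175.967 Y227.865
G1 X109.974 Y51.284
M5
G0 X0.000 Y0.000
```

<svg xmlns="http://www.w3.org/2000/svg" width="223.989mm" height="272.140mm" viewBox="0 0 223.989 272.140">
  <polyline points="42.254,185.438 45.188,183.954 49.293,182.514 54.569,181.119 61.016,179.769 68.634,178.463 77.424,177.202 87.384,175.986 98.516,174.815" fill="none" stroke="#ff0000"/>
  <polyline points="56.141,245.221 55.210,238.413 68.956,218.707 92.614,189.990 121.419,156.150 150.607,121.073 175.414,88.646 191.076,62.758 192.827,47.294" fill="none" stroke="#ff0000"/>
  <polygon points="99.413,20.332 184.615,20.332 184.615,83.616 99.413,83.616" fill="none" stroke="#ff8800"/>
  <polygon points="32.601,14.091 44.273,14.091 44.273,94.950 32.601,94.950" fill="none" stroke="#ff0000"/>
  <polyline points="110.290,207.246 107.758,206.862 100.705,208.036 90.378,210.083 78.022,212.313 64.881,214.040 52.201,214.577 41.227,213.236 33.205,209.330" fill="none" stroke="#ff0000"/>
  <polyline points="37.184,152.365 187.580,113.522" fill="none" stroke="#ff8800"/>
  <polyline points="158.347,120.197 129.070,48.309 34.182,212.515" fill="none" stroke="#ff8800"/>
  <polyline points="146.368,154.841 60.982,51.526 175.967,44.275 109.974,220.856" fill="none" stroke="#ff0000"/>
</svg>

y_svg = 272.140 − y_m.

[1] S568→`#ff0000` (score); open run; points: 42.254,185.438 45.188,183.954 49.293,182.514 54.569,181.119 61.016,179.769 68.634,178.463 77.424,177.202 87.384,175.986 98.516,174.815

[2] S568→`#ff0000` (score); open run; points: 56.141,245.221 55.210,238.413 68.956,218.707 92.614,189.990 121.419,156.150 150.607,121.073 175.414,88.646 191.076,62.758 192.827,47.294

[3] S247→`#ff8800` (engrave); closed run; points: 99.413,20.332 184.615,20.332 184.615,83.616 99.413,83.616

[4] S568→`#ff0000` (score); closed run; points: 32.601,14.091 44.273,14.091 44.273,94.950 32.601,94.950

[5] S568→`#ff0000` (score); open run; points: 110.290,207.246 107.758,206.862 100.705,208.036 90.378,210.083 78.022,212.313 64.881,214.040 52.201,214.577 41.227,213.236 33.205,209.330

[6] S247→`#ff8800` (engrave); open run; points: 37.184,152.365 187.580,113.522

[7] S247→`#ff8800` (engrave); open run; points: 158.347,120.197 129.070,48.309 34.182,212.515

[8] S568→`#ff0000` (score); open run; points: 146.368,154.841 60.982,51.526 175.967,44.275 109.974,220.856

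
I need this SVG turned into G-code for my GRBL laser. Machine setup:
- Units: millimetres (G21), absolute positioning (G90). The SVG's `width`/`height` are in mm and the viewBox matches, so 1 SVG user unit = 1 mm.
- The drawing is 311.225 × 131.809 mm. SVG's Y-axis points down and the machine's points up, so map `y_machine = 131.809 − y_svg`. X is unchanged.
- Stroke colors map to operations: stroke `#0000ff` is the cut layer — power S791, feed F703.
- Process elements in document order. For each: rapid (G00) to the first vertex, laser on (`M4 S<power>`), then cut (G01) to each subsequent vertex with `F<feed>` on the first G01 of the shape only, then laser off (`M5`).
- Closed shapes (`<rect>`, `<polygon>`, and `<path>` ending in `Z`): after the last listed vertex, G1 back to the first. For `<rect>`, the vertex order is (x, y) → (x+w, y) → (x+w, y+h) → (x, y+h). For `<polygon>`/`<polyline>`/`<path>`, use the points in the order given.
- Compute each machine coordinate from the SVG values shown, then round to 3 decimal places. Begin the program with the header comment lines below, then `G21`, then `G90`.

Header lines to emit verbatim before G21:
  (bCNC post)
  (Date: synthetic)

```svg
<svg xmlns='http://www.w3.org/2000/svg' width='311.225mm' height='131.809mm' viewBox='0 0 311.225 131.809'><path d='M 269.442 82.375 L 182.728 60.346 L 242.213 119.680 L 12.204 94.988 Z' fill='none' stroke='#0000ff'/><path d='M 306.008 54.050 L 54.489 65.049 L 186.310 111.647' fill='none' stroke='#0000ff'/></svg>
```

(bCNC post)
(Date: synthetic)
G21
G90
G00 X269.442 Y49.434
M4 S791
G01 X182.728 Y71.463 F703
G01 X242.213 Y12.129
G01 X12.204 Y36.821
G01 X269.442 Y49.434
M5
G00 X306.008 Y77.759
M4 S791
G01 X54.489 Y66.760 F703
G01 X186.310 Y20.162
M5

1 u = 1 mm; y_m = 131.809 − y.

[1] `<path>` closed polygon, #0000ff→cut S791 F703: (269.442,49.434) → (182.728,71.463) → (242.213,12.129) → (12.204,36.821) → (269.442,49.434) (closed)

[2] `<path>` open polyline, #0000ff→cut S791 F703: (306.008,77.759) → (54.489,66.760) → (186.310,20.162)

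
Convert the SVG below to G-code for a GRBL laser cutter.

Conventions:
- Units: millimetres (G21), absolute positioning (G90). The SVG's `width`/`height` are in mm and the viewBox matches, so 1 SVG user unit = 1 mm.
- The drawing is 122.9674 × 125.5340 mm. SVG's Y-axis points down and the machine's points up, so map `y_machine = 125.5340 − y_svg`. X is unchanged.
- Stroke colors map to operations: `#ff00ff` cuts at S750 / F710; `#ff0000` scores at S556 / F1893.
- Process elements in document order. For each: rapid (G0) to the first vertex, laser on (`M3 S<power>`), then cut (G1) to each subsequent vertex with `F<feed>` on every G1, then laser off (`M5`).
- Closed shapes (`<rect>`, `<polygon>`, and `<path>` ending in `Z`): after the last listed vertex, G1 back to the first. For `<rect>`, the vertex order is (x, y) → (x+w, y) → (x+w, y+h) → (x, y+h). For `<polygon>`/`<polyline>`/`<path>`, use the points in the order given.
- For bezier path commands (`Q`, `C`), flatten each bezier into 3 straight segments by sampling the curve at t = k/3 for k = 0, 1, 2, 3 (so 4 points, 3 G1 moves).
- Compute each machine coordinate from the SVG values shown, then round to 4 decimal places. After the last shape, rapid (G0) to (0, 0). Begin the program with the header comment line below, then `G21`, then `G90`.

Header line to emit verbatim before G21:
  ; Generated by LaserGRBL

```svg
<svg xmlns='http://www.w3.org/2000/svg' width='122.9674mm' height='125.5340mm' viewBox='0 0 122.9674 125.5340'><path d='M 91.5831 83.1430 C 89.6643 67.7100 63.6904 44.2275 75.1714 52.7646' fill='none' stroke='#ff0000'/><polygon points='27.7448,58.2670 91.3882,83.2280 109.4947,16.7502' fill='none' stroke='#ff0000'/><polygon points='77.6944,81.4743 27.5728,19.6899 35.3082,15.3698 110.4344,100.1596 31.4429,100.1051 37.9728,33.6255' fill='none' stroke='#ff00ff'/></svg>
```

1 u = 1 mm; y_m = 125.5340 − y.

[1] `<path>` cubic bezier, #ff0000→score S556 F1893: (91.5831,42.3910) → (83.9241,59.0231) → (73.8972,72.1173) → (75.1714,72.7694)

[2] `<polygon>` closed polygon, #ff0000→score S556 F1893: (27.7448,67.2670) → (91.3882,42.3060) → (109.4947,108.7838) → (27.7448,67.2670) (closed)

[3] `<polygon>` closed polygon, #ff00ff→cut S750 F710: (77.6944,44.0597) → (27.5728,105.8441) → (35.3082,110.1642) → (110.4344,25.3744) → (31.4429,25.4289) → (37.9728,91.9085) → (77.6944,44.0597) (closed)

; Generated by LaserGRBL
G21
G90
G0 X91.5831 Y42.3910
M3 S556
G1 X83.9241 Y59.0231 F1893
G1 X73.8972 Y72.1173 F1893
G1 X75.1714 Y72.7694 F1893
M5
G0 X27.7448 Y67.2670
M3 S556
G1 X91.3882 Y42.3060 F1893
G1 X109.4947 Y108.7838 F1893
G1 X27.7448 Y67.2670 F1893
M5
G0 X77.6944 Y44.0597
M3 S750
G1 X27.5728 Y105.8441 F710
G1 X35.3082 Y110.1642 F710
G1 X110.4344 Y25.3744 F710
G1 X31.4429 Y25.4289 F710
G1 X37.9728 Y91.9085 F710
G1 X77.6944 Y44.0597 F710
M5
G0 X0.0000 Y0.0000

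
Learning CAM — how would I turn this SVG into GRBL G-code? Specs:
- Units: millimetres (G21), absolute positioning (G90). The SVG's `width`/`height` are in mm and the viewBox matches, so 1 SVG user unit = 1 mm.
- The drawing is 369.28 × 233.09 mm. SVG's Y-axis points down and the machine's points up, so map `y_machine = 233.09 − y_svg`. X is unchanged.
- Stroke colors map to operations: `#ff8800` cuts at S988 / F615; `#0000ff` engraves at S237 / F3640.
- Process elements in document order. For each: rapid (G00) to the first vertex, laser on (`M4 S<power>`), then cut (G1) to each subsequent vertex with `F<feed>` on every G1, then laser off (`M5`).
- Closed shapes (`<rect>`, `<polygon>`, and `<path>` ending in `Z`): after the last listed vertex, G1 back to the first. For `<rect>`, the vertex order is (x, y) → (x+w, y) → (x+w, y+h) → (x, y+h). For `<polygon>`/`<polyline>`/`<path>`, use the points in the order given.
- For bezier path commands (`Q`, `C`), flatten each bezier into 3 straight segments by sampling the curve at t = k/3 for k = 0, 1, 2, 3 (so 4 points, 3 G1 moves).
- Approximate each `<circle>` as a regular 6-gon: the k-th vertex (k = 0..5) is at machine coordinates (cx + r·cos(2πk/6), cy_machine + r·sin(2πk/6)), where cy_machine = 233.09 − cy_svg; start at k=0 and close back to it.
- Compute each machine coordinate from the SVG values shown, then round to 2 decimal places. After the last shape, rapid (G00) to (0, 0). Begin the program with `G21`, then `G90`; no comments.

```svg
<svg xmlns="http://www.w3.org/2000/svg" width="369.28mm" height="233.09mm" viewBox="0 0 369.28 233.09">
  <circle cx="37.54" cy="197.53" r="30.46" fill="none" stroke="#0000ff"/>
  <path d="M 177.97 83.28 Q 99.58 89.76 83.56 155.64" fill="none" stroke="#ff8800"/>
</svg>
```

G21
G90
G00 X68.00 Y35.56
M4 S237
G1 X52.77 Y61.94 F3640
G1 X22.31 Y61.94 F3640
G1 X7.08 Y35.56 F3640
G1 X22.31 Y9.18 F3640
G1 X52.77 Y9.18 F3640
G1 X68.00 Y35.56 F3640
M5
G00 X177.97 Y149.81
M4 S988
G1 X132.64 Y138.89 F615
G1 X101.17 Y114.77 F615
G1 X83.56 Y77.45 F615
M5
G00 X0.00 Y0.00

Since the viewBox matches the mm dimensions, user units are millimetres directly. The only transform is the Y-flip y_m = 233.09 − y_svg.

Shape 1 is a circle drawn with `<circle>`. Its stroke #0000ff means engrave at S237, F3640. After flipping Y the toolpath is (68.00,35.56) → (52.77,61.94) → (22.31,61.94) → (7.08,35.56) → (22.31,9.18) → (52.77,9.18) → (68.00,35.56), returning to the start.

Shape 2 is a quadratic bezier drawn with `<path>`. Its stroke #ff8800 means cut at S988, F615. After flipping Y the toolpath is (177.97,149.81) → (132.64,138.89) → (101.17,114.77) → (83.56,77.45).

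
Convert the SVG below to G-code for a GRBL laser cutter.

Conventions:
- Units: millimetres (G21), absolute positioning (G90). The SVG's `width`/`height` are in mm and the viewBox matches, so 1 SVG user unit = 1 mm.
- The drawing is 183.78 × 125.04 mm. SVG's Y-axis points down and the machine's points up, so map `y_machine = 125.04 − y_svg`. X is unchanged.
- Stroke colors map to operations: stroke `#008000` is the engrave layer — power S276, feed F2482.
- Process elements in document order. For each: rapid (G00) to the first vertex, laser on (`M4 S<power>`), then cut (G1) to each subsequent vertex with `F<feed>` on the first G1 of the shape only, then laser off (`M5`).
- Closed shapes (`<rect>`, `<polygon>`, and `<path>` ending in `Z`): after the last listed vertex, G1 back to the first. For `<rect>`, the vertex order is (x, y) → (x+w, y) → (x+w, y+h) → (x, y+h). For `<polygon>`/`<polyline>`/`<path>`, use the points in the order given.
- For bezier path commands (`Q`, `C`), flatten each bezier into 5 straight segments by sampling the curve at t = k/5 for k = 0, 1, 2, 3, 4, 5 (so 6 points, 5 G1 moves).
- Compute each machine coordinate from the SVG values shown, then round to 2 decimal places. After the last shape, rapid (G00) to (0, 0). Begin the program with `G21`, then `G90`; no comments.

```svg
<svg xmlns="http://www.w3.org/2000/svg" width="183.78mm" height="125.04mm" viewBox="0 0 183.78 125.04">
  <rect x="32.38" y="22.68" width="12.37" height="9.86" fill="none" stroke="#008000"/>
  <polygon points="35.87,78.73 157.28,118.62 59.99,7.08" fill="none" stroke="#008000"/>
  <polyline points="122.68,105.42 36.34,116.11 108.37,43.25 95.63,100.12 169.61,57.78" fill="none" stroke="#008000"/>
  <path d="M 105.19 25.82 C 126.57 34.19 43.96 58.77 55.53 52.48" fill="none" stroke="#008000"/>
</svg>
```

G21
G90
G00 X32.38 Y102.36
M4 S276
G1 X44.75 Y102.36 F2482
G1 X44.75 Y92.50
G1 X32.38 Y92.50
G1 X32.38 Y102.36
M5
G00 X35.87 Y46.31
M4 S276
G1 X157.28 Y6.42 F2482
G1 X59.99 Y117.96
G1 X35.87 Y46.31
M5
G00 X122.68 Y19.62
M4 S276
G1 X36.34 Y8.93 F2482
G1 X108.37 Y81.79
G1 X95.63 Y24.92
G1 X169.61 Y67.26
M5
G00 X105.19 Y99.22
M4 S276
G1 X107.12 Y92.63 F2482
G1 X93.61 Y84.41
G1 X74.17 Y76.82
G1 X58.30 Y72.11
G1 X55.53 Y72.56
M5
G00 X0.00 Y0.00

1 u = 1 mm; y_m = 125.04 − y.

[1] `<rect>` rectangle, #008000→engrave S276 F2482: (32.38,102.36) → (44.75,102.36) → (44.75,92.50) → (32.38,92.50) → (32.38,102.36) (closed)

[2] `<polygon>` closed polygon, #008000→engrave S276 F2482: (35.87,46.31) → (157.28,6.42) → (59.99,117.96) → (35.87,46.31) (closed)

[3] `<polyline>` open polyline, #008000→engrave S276 F2482: (122.68,19.62) → (36.34,8.93) → (108.37,81.79) → (95.63,24.92) → (169.61,67.26)

[4] `<path>` cubic bezier, #008000→engrave S276 F2482: (105.19,99.22) → (107.12,92.63) → (93.61,84.41) → (74.17,76.82) → (58.30,72.11) → (55.53,72.56)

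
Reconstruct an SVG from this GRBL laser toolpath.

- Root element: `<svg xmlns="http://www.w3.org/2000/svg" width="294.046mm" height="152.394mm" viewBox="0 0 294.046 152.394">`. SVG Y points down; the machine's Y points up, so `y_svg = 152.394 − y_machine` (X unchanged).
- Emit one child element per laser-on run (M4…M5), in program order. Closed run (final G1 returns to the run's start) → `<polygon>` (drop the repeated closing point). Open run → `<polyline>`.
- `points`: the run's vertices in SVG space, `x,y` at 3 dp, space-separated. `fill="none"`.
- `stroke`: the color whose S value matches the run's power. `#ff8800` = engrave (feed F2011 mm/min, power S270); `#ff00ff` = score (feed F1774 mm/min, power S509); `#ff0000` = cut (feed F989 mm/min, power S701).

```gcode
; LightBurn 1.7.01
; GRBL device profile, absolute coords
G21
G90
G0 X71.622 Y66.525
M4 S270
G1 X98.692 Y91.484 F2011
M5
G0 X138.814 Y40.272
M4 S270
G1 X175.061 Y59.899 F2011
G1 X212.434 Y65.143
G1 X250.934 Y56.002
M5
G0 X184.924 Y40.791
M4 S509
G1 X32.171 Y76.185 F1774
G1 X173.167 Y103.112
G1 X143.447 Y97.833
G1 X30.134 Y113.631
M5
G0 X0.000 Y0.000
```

Machine Y-up, SVG Y-down with viewBox height 152.394, so y_svg = 152.394 − y_machine; X carries over.

Run 1: power S270 maps to stroke `#ff8800` (engrave). The run is open, so emit a `<polyline>` with points (Y-flipped): 71.622,85.869 98.692,60.910.

Run 2: the run's S270 means `#ff8800` (engrave). The run is open, so emit a `<polyline>` with points (Y-flipped): 138.814,112.122 175.061,92.495 212.434,87.251 250.934,96.392.

Run 3: S509 ⇒ score layer `#ff00ff`. The run is open, so emit a `<polyline>` with points (Y-flipped): 184.924,111.603 32.171,76.209 173.167,49.282 143.447,54.561 30.134,38.763.

<svg xmlns="http://www.w3.org/2000/svg" width="294.046mm" height="152.394mm" viewBox="0 0 294.046 152.394">
  <polyline points="71.622,85.869 98.692,60.910" fill="none" stroke="#ff8800"/>
  <polyline points="138.814,112.122 175.061,92.495 212.434,87.251 250.934,96.392" fill="none" stroke="#ff8800"/>
  <polyline points="184.924,111.603 32.171,76.209 173.167,49.282 143.447,54.561 30.134,38.763" fill="none" stroke="#ff00ff"/>
</svg>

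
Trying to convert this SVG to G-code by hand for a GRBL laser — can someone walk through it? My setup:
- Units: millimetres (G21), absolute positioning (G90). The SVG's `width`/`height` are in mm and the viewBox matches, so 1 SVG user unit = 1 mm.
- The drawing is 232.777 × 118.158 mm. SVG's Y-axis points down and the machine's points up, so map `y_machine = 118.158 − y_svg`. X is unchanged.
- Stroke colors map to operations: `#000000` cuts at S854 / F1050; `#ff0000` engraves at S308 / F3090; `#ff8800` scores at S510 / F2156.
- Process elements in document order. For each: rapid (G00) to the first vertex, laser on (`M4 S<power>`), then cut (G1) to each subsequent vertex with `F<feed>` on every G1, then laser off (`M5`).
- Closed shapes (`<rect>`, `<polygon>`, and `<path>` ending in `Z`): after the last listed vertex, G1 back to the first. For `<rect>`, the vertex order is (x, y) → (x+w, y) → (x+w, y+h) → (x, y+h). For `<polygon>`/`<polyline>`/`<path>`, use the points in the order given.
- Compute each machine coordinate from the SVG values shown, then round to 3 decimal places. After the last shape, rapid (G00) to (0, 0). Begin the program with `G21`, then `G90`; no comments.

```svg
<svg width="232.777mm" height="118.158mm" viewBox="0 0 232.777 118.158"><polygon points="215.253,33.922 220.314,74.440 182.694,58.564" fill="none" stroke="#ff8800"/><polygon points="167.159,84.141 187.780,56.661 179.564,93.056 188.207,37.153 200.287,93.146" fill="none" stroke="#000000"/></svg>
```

1 u = 1 mm; y_m = 118.158 − y.

[1] `<polygon>` regular polygon, #ff8800→score S510 F2156: (215.253,84.236) → (220.314,43.718) → (182.694,59.594) → (215.253,84.236) (closed)

[2] `<polygon>` closed polygon, #000000→cut S854 F1050: (167.159,34.017) → (187.780,61.497) → (179.564,25.102) → (188.207,81.005) → (200.287,25.012) → (167.159,34.017) (closed)

G21
G90
G00 X215.253 Y84.236
M4 S510
G1 X220.314 Y43.718 F2156
G1 X182.694 Y59.594 F2156
G1 X215.253 Y84.236 F2156
M5
G00 X167.159 Y34.017
M4 S854
G1 X187.780 Y61.497 F1050
G1 X179.564 Y25.102 F1050
G1 X188.207 Y81.005 F1050
G1 X200.287 Y25.012 F1050
G1 X167.159 Y34.017 F1050
M5
G00 X0.000 Y0.000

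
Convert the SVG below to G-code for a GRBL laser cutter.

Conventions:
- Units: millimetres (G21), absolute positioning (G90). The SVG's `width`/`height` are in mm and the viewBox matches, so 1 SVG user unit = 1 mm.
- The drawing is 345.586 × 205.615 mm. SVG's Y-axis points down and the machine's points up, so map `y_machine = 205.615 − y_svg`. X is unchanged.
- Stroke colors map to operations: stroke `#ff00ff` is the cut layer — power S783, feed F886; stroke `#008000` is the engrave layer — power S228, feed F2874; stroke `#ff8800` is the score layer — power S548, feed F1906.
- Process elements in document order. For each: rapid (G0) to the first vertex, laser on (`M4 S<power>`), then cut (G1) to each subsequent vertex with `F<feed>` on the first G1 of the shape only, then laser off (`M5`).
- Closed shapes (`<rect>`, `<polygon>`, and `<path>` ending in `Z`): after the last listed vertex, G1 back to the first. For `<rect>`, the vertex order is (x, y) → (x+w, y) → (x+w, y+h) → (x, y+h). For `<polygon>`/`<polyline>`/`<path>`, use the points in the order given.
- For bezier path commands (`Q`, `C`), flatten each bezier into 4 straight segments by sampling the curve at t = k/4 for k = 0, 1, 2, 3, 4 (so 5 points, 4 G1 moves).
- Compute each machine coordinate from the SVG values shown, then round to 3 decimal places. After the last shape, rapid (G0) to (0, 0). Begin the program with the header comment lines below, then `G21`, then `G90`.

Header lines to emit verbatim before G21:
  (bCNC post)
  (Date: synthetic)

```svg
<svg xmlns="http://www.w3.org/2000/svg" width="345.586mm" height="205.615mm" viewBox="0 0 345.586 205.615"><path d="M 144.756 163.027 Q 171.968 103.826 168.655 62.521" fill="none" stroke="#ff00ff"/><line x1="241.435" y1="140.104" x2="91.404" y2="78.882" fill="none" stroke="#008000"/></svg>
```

(bCNC post)
(Date: synthetic)
G21
G90
G0 X144.756 Y42.588
M4 S783
G1 X156.454 Y71.070 F886
G1 X164.337 Y97.315
G1 X168.404 Y121.323
G1 X168.655 Y143.094
M5
G0 X241.435 Y65.511
M4 S228
G1 X91.404 Y126.733 F2874
M5
G0 X0.000 Y0.000

Since the viewBox matches the mm dimensions, user units are millimetres directly. The only transform is the Y-flip y_m = 205.615 − y_svg.

Shape 1 is a quadratic bezier drawn with `<path>`. Its stroke #ff00ff means cut at S783, F886. After flipping Y the toolpath is (144.756,42.588) → (156.454,71.070) → (164.337,97.315) → (168.404,121.323) → (168.655,143.094).

Shape 2 is a line segment drawn with `<line>`. Its stroke #008000 means engrave at S228, F2874. After flipping Y the toolpath is (241.435,65.511) → (91.404,126.733).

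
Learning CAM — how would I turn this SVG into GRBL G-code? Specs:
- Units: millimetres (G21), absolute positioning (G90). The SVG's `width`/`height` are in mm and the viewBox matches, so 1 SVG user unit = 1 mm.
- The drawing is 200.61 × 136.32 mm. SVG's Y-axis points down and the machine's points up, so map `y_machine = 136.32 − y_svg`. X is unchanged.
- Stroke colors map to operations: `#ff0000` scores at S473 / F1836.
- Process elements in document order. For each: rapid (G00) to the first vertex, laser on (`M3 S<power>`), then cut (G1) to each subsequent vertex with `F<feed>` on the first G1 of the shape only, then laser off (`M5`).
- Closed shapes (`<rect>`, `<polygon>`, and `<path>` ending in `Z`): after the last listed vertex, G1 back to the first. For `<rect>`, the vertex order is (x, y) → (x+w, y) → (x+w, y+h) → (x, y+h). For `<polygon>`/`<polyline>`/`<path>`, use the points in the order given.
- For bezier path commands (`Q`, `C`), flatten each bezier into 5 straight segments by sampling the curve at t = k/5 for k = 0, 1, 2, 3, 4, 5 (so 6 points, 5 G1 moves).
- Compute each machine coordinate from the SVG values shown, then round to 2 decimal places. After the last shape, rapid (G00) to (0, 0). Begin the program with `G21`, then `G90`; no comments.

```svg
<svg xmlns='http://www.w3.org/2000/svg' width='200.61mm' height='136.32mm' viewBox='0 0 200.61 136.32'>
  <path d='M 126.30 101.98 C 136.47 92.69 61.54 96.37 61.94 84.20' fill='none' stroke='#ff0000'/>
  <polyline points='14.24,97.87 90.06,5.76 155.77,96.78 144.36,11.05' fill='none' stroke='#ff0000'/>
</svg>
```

G21
G90
G00 X126.30 Y34.34
M3 S473
G1 X123.47 Y38.59 F1836
G1 X107.92 Y41.11
G1 X87.35 Y43.28
G1 X69.46 Y46.49
G1 X61.94 Y52.12
M5
G00 X14.24 Y38.45
M3 S473
G1 X90.06 Y130.56 F1836
G1 X155.77 Y39.54
G1 X144.36 Y125.27
M5
G00 X0.00 Y0.00

Since the viewBox matches the mm dimensions, user units are millimetres directly. The only transform is the Y-flip y_m = 136.32 − y_svg.

Shape 1 is a cubic bezier drawn with `<path>`. Its stroke #ff0000 means score at S473, F1836. After flipping Y the toolpath is (126.30,34.34) → (123.47,38.59) → (107.92,41.11) → (87.35,43.28) → (69.46,46.49) → (61.94,52.12).

Shape 2 is a open polyline drawn with `<polyline>`. Its stroke #ff0000 means score at S473, F1836. After flipping Y the toolpath is (14.24,38.45) → (90.06,130.56) → (155.77,39.54) → (144.36,125.27).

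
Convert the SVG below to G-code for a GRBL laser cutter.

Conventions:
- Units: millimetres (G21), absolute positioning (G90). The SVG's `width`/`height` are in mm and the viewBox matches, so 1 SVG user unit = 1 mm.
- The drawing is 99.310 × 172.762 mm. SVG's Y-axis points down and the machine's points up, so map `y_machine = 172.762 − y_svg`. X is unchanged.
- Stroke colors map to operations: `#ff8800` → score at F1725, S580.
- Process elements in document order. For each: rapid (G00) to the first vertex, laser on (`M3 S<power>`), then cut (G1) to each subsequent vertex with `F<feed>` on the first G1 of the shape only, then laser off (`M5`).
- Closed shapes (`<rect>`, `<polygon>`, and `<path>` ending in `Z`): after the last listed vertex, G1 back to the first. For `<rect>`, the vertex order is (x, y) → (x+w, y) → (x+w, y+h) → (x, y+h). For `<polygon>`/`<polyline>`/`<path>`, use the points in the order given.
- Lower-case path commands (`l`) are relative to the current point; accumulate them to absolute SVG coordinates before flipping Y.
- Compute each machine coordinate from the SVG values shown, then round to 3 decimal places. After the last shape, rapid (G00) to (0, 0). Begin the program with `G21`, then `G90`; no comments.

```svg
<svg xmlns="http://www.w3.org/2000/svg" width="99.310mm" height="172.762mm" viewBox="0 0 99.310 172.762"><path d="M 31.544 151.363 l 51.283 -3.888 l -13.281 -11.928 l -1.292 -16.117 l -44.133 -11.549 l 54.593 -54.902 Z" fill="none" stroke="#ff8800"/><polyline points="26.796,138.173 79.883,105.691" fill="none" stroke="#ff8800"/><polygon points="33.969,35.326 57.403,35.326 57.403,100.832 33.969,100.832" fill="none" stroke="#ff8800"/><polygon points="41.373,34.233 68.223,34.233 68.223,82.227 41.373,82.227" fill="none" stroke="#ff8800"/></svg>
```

viewBox `0 0 99.310 172.762` with mm width/height → 1 unit = 1 mm. Flip: y_m = 172.762 − y_svg.

**Shape 1** — `<path>` closed polygon, stroke `#ff8800` → score (S580, F1725). Machine vertices: (31.544,21.399) → (82.827,25.287) → (69.546,37.215) → (68.254,53.332) → (24.121,64.881) → (78.714,119.783) → (31.544,21.399). Closed: final G1 returns to the first vertex.

**Shape 2** — `<polyline>` line segment, stroke `#ff8800` → score (S580, F1725). Machine vertices: (26.796,34.589) → (79.883,67.071). Open path.

**Shape 3** — `<polygon>` rectangle, stroke `#ff8800` → score (S580, F1725). Machine vertices: (33.969,137.436) → (57.403,137.436) → (57.403,71.930) → (33.969,71.930) → (33.969,137.436). Closed: final G1 returns to the first vertex.

**Shape 4** — `<polygon>` rectangle, stroke `#ff8800` → score (S580, F1725). Machine vertices: (41.373,138.529) → (68.223,138.529) → (68.223,90.535) → (41.373,90.535) → (41.373,138.529). Closed: final G1 returns to the first vertex.

G21
G90
G00 X31.544 Y21.399
M3 S580
G1 X82.827 Y25.287 F1725
G1 X69.546 Y37.215
G1 X68.254 Y53.332
G1 X24.121 Y64.881
G1 X78.714 Y119.783
G1 X31.544 Y21.399
M5
G00 X26.796 Y34.589
M3 S580
G1 X79.883 Y67.071 F1725
M5
G00 X33.969 Y137.436
M3 S580
G1 X57.403 Y137.436 F1725
G1 X57.403 Y71.930
G1 X33.969 Y71.930
G1 X33.969 Y137.436
M5
G00 X41.373 Y138.529
M3 S580
G1 X68.223 Y138.529 F1725
G1 X68.223 Y90.535
G1 X41.373 Y90.535
G1 X41.373 Y138.529
M5
G00 X0.000 Y0.000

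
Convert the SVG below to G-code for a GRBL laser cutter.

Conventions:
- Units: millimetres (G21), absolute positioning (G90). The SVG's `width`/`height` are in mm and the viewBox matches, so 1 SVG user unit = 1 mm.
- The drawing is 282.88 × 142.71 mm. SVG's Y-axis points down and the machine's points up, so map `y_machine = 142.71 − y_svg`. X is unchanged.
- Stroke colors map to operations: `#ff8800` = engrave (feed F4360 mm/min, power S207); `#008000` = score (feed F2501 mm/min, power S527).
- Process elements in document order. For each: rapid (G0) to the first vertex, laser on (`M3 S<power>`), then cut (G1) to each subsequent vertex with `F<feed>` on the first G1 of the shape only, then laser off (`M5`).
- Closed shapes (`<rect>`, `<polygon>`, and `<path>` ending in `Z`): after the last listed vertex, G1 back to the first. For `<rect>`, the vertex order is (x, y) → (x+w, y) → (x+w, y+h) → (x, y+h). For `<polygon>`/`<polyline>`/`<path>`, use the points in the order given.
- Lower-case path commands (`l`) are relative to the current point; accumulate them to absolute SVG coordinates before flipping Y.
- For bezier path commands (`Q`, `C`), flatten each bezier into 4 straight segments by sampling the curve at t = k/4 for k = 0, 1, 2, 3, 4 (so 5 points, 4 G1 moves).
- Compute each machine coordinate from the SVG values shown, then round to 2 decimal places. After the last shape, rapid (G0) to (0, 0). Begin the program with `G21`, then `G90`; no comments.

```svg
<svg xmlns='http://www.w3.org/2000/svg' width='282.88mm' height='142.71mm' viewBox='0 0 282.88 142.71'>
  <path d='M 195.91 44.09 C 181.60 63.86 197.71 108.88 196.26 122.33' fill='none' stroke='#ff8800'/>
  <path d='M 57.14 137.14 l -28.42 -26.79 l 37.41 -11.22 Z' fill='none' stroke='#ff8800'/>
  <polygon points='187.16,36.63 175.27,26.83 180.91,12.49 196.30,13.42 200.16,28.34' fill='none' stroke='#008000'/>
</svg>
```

G21
G90
G0 X195.91 Y98.62
M3 S207
G1 X190.13 Y79.95 F4360
G1 X191.26 Y57.13
G1 X194.80 Y35.50
G1 X196.26 Y20.38
M5
G0 X57.14 Y5.57
M3 S207
G1 X28.72 Y32.36 F4360
G1 X66.13 Y43.58
G1 X57.14 Y5.57
M5
G0 X187.16 Y106.08
M3 S527
G1 X175.27 Y115.88 F2501
G1 X180.91 Y130.22
G1 X196.30 Y129.29
G1 X200.16 Y114.37
G1 X187.16 Y106.08
M5
G0 X0.00 Y0.00

viewBox `0 0 282.88 142.71` with mm width/height → 1 unit = 1 mm. Flip: y_m = 142.71 − y_svg.

**Shape 1** — `<path>` cubic bezier, stroke `#ff8800` → engrave (S207, F4360). Control points (SVG): P0=(195.91,44.09), P1=(181.60,63.86), P2=(197.71,108.88), P3=(196.26,122.33); sampled at t=k/4. Machine vertices: (195.91,98.62) → (190.13,79.95) → (191.26,57.13) → (194.80,35.50) → (196.26,20.38). Open path.

**Shape 2** — `<path>` regular polygon, stroke `#ff8800` → engrave (S207, F4360). Machine vertices: (57.14,5.57) → (28.72,32.36) → (66.13,43.58) → (57.14,5.57). Closed: final G1 returns to the first vertex.

**Shape 3** — `<polygon>` regular polygon, stroke `#008000` → score (S527, F2501). Machine vertices: (187.16,106.08) → (175.27,115.88) → (180.91,130.22) → (196.30,129.29) → (200.16,114.37) → (187.16,106.08). Closed: final G1 returns to the first vertex.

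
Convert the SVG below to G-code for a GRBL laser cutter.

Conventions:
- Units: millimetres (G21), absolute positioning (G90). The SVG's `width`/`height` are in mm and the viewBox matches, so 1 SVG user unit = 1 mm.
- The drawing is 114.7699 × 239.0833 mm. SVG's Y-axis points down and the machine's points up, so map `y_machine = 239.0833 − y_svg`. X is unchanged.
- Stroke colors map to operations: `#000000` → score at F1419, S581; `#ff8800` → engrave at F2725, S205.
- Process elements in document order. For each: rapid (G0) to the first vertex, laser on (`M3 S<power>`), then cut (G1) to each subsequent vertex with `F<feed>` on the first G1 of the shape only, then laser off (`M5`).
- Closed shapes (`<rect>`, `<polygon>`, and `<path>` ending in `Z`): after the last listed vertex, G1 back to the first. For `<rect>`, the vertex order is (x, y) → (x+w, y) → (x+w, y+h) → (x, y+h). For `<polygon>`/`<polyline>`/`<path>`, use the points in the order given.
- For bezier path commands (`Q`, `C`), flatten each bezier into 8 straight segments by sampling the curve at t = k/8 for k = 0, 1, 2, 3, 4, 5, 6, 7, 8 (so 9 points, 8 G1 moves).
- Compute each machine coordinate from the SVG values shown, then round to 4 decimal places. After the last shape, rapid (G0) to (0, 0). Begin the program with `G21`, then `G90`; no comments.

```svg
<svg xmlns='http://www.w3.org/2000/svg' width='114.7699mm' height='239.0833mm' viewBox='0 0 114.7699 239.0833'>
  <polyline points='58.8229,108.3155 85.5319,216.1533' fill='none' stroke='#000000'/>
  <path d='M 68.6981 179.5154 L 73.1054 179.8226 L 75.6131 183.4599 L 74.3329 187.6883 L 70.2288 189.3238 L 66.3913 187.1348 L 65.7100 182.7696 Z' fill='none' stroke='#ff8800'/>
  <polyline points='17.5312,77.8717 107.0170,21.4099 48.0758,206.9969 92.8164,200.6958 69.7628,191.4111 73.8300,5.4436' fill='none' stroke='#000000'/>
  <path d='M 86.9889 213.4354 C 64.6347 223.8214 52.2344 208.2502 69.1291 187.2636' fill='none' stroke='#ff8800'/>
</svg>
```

G21
G90
G0 X58.8229 Y130.7678
M3 S581
G1 X85.5319 Y22.9300 F1419
M5
G0 X68.6981 Y59.5679
M3 S205
G1 X73.1054 Y59.2607 F2725
G1 X75.6131 Y55.6234
G1 X74.3329 Y51.3950
G1 X70.2288 Y49.7595
G1 X66.3913 Y51.9485
G1 X65.7100 Y56.3137
G1 X68.6981 Y59.5679
M5
G0 X17.5312 Y161.2116
M3 S581
G1 X107.0170 Y217.6734 F1419
G1 X48.0758 Y32.0864
G1 X92.8164 Y38.3875
G1 X69.7628 Y47.6722
G1 X73.8300 Y233.6397
M5
G0 X86.9889 Y25.6479
M3 S205
G1 X79.1104 Y22.9298 F2725
G1 X72.3918 Y22.4044
G1 X67.0597 Y23.8311
G1 X63.3407 Y26.9691
G1 X61.4614 Y31.5777
G1 X61.6487 Y37.4161
G1 X64.1290 Y44.2437
G1 X69.1291 Y51.8197
M5
G0 X0.0000 Y0.0000

1 u = 1 mm; y_m = 239.0833 − y.

[1] `<polyline>` line segment, #000000→score S581 F1419: (58.8229,130.7678) → (85.5319,22.9300)

[2] `<path>` regular polygon, #ff8800→engrave S205 F2725: (68.6981,59.5679) → (73.1054,59.2607) → (75.6131,55.6234) → (74.3329,51.3950) → (70.2288,49.7595) → (66.3913,51.9485) → (65.7100,56.3137) → (68.6981,59.5679) (closed)

[3] `<polyline>` open polyline, #000000→score S581 F1419: (17.5312,161.2116) → (107.0170,217.6734) → (48.0758,32.0864) → (92.8164,38.3875) → (69.7628,47.6722) → (73.8300,233.6397)

[4] `<path>` cubic bezier, #ff8800→engrave S205 F2725: (86.9889,25.6479) → (79.1104,22.9298) → (72.3918,22.4044) → (67.0597,23.8311) → (63.3407,26.9691) → (61.4614,31.5777) → (61.6487,37.4161) → (64.1290,44.2437) → (69.1291,51.8197)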